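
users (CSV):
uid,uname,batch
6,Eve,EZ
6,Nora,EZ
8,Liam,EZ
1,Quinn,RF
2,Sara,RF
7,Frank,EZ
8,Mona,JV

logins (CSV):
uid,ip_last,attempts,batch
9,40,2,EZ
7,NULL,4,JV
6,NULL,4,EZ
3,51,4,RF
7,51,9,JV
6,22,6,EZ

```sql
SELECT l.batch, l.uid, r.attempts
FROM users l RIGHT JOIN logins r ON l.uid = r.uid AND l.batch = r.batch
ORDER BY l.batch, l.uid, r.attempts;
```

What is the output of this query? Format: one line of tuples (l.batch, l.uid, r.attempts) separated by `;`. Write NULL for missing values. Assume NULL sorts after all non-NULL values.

(EZ, 6, 4); (EZ, 6, 4); (EZ, 6, 6); (EZ, 6, 6); (NULL, NULL, 2); (NULL, NULL, 4); (NULL, NULL, 4); (NULL, NULL, 9)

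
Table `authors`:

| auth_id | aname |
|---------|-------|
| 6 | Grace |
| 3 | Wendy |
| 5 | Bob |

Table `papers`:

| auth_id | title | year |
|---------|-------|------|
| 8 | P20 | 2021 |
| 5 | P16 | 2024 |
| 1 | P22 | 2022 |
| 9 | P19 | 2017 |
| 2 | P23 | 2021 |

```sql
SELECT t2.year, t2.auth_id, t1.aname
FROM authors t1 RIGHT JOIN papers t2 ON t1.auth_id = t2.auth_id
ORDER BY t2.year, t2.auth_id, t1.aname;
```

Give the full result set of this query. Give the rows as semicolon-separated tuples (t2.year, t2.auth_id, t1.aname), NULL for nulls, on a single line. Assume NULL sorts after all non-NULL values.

(2017, 9, NULL); (2021, 2, NULL); (2021, 8, NULL); (2022, 1, NULL); (2024, 5, Bob)

RIGHT JOIN keeps every row from `papers`; unmatched rows get NULL for `authors`'s columns.
Matching on t1.auth_id = t2.auth_id.
Matched pairs: 1; unmatched t2 rows kept: 4.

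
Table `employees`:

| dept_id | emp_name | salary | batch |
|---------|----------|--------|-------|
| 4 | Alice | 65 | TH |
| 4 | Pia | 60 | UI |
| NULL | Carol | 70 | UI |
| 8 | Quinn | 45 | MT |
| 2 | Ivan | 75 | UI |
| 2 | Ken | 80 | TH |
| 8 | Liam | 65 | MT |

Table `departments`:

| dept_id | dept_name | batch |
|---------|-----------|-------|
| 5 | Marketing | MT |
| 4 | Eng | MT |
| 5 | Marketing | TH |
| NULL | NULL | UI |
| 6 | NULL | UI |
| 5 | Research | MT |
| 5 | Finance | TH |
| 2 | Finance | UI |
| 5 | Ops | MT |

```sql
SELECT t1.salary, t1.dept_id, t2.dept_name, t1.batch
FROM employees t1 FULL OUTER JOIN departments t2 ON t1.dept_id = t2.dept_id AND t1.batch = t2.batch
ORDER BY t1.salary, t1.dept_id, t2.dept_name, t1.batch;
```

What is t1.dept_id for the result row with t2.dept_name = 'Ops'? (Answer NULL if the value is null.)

NULL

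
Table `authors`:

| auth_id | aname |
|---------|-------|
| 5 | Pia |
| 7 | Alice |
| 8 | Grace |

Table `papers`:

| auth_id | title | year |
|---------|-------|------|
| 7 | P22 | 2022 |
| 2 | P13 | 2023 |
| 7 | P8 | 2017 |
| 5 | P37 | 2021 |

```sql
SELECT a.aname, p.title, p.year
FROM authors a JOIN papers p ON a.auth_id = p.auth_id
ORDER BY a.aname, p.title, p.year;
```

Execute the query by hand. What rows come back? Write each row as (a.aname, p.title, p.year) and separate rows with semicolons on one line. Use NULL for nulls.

(Alice, P22, 2022); (Alice, P8, 2017); (Pia, P37, 2021)

INNER JOIN keeps only pairs where the ON condition holds.
Matching on a.auth_id = p.auth_id.
Matched pairs: 3.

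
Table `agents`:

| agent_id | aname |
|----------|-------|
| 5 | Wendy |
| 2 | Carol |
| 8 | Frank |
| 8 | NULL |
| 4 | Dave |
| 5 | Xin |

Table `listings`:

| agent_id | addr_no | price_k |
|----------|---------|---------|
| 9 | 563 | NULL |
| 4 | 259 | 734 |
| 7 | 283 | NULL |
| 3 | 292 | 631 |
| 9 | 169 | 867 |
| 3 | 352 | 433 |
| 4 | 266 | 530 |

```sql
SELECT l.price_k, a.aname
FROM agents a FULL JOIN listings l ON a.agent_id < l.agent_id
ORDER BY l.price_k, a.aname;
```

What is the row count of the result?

20

FULL OUTER JOIN keeps every row from both sides; unmatched rows get NULL for the other side's columns.
Matching on a.agent_id < l.agent_id.
- agent_id=5: 3 matching l row(s), so 3 row(s) emitted.
- agent_id=2: 7 matching l row(s), so 7 row(s) emitted.
- agent_id=8: 2 matching l row(s), so 2 row(s) emitted.
- agent_id=8: 2 matching l row(s), so 2 row(s) emitted.
- agent_id=4: 3 matching l row(s), so 3 row(s) emitted.
- agent_id=5: 3 matching l row(s), so 3 row(s) emitted.
Total: 20 rows.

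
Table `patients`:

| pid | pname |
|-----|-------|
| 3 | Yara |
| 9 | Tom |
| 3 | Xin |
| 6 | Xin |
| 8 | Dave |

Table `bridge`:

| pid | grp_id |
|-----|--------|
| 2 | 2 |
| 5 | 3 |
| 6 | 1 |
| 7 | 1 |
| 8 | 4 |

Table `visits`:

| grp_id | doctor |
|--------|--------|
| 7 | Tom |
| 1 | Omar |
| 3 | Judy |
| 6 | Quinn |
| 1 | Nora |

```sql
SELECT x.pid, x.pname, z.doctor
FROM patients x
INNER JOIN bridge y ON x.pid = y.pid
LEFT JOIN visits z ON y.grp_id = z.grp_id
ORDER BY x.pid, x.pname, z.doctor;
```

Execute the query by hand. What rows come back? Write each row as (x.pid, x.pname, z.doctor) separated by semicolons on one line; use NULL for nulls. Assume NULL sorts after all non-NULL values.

Evaluate left to right. First `patients x INNER JOIN bridge y` on pid: 2 row(s).
Then LEFT JOIN `visits z` on grp_id: each of those 2 rows is kept; rows whose y.grp_id has no match in z get NULL for z's columns.

(6, Xin, Nora); (6, Xin, Omar); (8, Dave, NULL)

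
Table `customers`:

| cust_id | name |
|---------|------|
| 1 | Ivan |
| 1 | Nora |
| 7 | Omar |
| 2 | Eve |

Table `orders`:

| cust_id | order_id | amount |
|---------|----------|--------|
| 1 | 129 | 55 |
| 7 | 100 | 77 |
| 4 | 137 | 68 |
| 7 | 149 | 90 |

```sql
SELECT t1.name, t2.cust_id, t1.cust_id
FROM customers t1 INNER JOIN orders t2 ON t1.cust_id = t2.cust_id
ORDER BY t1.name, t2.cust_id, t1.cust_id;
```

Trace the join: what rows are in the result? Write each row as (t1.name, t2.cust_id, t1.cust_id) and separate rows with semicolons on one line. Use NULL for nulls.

(Ivan, 1, 1); (Nora, 1, 1); (Omar, 7, 7); (Omar, 7, 7)

INNER JOIN keeps only pairs where the ON condition holds.
Matching on t1.cust_id = t2.cust_id.
- t1[0] cust_id=1 → 1 match(es) in t2 → 1 row(s).
- t1[1] cust_id=1 → 1 match(es) in t2 → 1 row(s).
- t1[2] cust_id=7 → 2 match(es) in t2 → 2 row(s).
- t1[3] cust_id=2 → no match; dropped.
After projecting and ordering:
t1.name | t2.cust_id | t1.cust_id
Ivan | 1 | 1
Nora | 1 | 1
Omar | 7 | 7
Omar | 7 | 7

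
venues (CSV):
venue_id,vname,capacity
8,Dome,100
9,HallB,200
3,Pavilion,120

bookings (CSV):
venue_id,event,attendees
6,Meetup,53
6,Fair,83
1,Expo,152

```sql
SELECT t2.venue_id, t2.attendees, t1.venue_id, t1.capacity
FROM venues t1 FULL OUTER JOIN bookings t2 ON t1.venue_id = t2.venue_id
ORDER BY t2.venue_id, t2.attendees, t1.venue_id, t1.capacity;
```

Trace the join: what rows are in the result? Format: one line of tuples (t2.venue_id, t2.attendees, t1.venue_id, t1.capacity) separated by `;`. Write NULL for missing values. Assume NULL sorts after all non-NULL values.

(1, 152, NULL, NULL); (6, 53, NULL, NULL); (6, 83, NULL, NULL); (NULL, NULL, 3, 120); (NULL, NULL, 8, 100); (NULL, NULL, 9, 200)

FULL OUTER JOIN keeps every row from both sides; unmatched rows get NULL for the other side's columns.
Matching on t1.venue_id = t2.venue_id.
Matched pairs: 0; unmatched t1 rows kept: 3; unmatched t2 rows kept: 3.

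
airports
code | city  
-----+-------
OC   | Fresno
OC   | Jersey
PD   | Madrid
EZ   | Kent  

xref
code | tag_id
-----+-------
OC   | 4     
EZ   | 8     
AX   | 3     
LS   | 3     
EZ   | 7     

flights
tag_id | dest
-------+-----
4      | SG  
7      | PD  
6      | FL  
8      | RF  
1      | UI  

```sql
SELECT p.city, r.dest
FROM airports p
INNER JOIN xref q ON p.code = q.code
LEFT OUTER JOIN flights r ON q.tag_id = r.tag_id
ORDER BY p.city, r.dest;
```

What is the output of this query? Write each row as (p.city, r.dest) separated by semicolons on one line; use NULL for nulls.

(Fresno, SG); (Jersey, SG); (Kent, PD); (Kent, RF)

Evaluate left to right. First `airports p INNER JOIN xref q` on code: 4 row(s).
Then LEFT JOIN `flights r` on tag_id: each of those 4 rows is kept; rows whose q.tag_id has no match in r get NULL for r's columns.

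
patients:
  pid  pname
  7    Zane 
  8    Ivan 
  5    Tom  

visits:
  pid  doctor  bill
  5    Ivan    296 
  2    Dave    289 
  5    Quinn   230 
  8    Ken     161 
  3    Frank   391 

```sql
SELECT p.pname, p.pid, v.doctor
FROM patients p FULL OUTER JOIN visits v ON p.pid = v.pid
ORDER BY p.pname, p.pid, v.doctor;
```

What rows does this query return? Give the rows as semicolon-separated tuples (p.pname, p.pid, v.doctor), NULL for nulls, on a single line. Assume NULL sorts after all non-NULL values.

(Ivan, 8, Ken); (Tom, 5, Ivan); (Tom, 5, Quinn); (Zane, 7, NULL); (NULL, NULL, Dave); (NULL, NULL, Frank)

FULL OUTER JOIN keeps every row from both sides; unmatched rows get NULL for the other side's columns.
Matching on p.pid = v.pid.
- p (pid=7) has no partner → padded with NULL.
- p (pid=8) pairs with 1 row(s) of v.
- p (pid=5) pairs with 2 row(s) of v.
- plus 2 unmatched v row(s), each kept with NULL p columns.
After projecting and ordering:
p.pname | p.pid | v.doctor
Ivan | 8 | Ken
Tom | 5 | Ivan
Tom | 5 | Quinn
Zane | 7 | NULL
NULL | NULL | Dave
NULL | NULL | Frank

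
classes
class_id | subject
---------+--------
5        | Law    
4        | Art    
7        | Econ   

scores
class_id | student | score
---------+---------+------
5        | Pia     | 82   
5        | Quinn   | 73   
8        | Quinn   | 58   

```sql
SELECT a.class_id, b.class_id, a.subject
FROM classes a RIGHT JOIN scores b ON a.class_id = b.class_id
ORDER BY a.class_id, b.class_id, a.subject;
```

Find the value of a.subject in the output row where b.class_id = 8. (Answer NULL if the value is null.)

NULL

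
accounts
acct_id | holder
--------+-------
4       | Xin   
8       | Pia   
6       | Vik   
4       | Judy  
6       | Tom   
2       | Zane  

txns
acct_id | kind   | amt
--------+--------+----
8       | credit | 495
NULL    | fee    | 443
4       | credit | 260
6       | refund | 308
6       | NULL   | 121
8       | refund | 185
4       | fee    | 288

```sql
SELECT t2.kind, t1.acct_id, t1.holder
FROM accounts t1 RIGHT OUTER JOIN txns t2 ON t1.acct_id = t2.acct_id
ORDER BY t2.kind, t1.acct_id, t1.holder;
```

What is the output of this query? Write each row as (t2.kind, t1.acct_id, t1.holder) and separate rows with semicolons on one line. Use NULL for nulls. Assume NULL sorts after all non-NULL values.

(credit, 4, Judy); (credit, 4, Xin); (credit, 8, Pia); (fee, 4, Judy); (fee, 4, Xin); (fee, NULL, NULL); (refund, 6, Tom); (refund, 6, Vik); (refund, 8, Pia); (NULL, 6, Tom); (NULL, 6, Vik)

RIGHT JOIN keeps every row from `txns`; unmatched rows get NULL for `accounts`'s columns.
Matching on t1.acct_id = t2.acct_id. A NULL in a compared column never satisfies the condition.
- t1 (acct_id=4) pairs with 2 row(s) of t2.
- t1 (acct_id=8) pairs with 2 row(s) of t2.
- t1 (acct_id=6) pairs with 2 row(s) of t2.
- t1 (acct_id=4) pairs with 2 row(s) of t2.
- t1 (acct_id=6) pairs with 2 row(s) of t2.
- t1 (acct_id=2) has no partner in t2.
- 1 row(s) from t2 found no t1 partner → padded with NULL.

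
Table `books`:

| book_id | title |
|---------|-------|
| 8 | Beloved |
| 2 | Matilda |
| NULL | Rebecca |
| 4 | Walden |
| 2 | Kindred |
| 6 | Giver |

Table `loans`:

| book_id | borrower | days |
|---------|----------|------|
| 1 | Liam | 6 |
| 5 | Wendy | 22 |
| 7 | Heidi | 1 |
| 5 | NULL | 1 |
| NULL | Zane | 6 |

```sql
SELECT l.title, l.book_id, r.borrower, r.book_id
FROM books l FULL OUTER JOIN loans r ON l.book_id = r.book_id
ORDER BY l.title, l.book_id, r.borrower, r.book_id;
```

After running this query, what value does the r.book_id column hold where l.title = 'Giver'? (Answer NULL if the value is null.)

NULL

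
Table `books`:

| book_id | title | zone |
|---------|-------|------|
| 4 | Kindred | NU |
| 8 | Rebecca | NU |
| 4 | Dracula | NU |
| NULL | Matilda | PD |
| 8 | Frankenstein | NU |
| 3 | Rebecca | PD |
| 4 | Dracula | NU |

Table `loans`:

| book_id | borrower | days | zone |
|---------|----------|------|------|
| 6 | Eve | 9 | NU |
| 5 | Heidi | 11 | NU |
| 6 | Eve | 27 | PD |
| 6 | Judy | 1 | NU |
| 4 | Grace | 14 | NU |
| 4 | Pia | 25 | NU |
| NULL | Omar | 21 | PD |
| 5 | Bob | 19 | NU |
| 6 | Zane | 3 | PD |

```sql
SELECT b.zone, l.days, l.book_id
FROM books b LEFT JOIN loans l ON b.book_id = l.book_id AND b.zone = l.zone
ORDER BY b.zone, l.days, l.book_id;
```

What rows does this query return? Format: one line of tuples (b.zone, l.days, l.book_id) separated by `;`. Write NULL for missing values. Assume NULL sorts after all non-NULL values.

(NU, 14, 4); (NU, 14, 4); (NU, 14, 4); (NU, 25, 4); (NU, 25, 4); (NU, 25, 4); (NU, NULL, NULL); (NU, NULL, NULL); (PD, NULL, NULL); (PD, NULL, NULL)

LEFT JOIN keeps every row from `books`; unmatched rows get NULL for `loans`'s columns.
Matching on b.book_id = l.book_id AND b.zone = l.zone. A NULL in a compared column never satisfies the condition.
Matched pairs: 6; unmatched b rows kept: 4.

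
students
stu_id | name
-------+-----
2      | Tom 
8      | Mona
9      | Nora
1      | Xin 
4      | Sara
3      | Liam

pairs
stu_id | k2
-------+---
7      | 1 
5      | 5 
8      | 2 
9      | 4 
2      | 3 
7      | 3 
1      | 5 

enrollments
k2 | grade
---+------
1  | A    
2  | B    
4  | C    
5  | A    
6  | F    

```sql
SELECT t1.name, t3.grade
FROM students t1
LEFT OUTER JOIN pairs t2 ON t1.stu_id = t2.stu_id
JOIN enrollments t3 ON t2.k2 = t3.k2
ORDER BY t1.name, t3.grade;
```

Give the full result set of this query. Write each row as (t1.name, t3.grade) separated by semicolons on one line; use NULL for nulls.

Joins associate left-to-right: students LEFT JOIN pairs on stu_id gives 6 intermediate row(s).
Then INNER JOIN `enrollments t3` on k2: keep only rows whose t2.k2 appears in t3.

(Mona, B); (Nora, C); (Xin, A)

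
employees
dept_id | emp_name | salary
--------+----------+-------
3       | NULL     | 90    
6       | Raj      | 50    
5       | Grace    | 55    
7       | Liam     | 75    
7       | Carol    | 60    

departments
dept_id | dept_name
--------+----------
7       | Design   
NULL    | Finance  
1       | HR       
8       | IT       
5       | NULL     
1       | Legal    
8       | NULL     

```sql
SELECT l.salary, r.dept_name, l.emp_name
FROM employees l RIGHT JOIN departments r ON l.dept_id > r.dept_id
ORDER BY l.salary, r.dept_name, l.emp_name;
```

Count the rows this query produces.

RIGHT JOIN keeps every row from `departments`; unmatched rows get NULL for `employees`'s columns.
Matching on l.dept_id > r.dept_id. A NULL in a compared column never satisfies the condition.
- l (dept_id=3) pairs with 2 row(s) of r.
- l (dept_id=6) pairs with 3 row(s) of r.
- l (dept_id=5) pairs with 2 row(s) of r.
- l (dept_id=7) pairs with 3 row(s) of r.
- l (dept_id=7) pairs with 3 row(s) of r.
- 4 row(s) from r found no l partner → padded with NULL.
Total: 13 matched + 4 padded = 17 rows.

17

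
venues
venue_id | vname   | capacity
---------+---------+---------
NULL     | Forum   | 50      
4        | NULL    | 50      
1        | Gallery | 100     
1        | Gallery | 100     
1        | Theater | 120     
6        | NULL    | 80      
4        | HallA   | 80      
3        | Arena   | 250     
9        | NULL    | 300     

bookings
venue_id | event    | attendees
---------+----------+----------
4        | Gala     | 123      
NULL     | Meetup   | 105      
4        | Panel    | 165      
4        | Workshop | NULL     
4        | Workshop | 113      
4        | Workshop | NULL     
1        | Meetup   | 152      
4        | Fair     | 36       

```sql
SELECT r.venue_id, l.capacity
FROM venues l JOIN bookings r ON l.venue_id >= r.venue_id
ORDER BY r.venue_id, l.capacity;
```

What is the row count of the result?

INNER JOIN keeps only pairs where the ON condition holds.
Matching on l.venue_id >= r.venue_id. A NULL in a compared column never satisfies the condition.
- venue_id=NULL: no matching r row, dropped.
- venue_id=4: 7 matching r row(s), so 7 row(s) emitted.
- venue_id=1: 1 matching r row(s), so 1 row(s) emitted.
- venue_id=1: 1 matching r row(s), so 1 row(s) emitted.
- venue_id=1: 1 matching r row(s), so 1 row(s) emitted.
- venue_id=6: 7 matching r row(s), so 7 row(s) emitted.
- venue_id=4: 7 matching r row(s), so 7 row(s) emitted.
- venue_id=3: 1 matching r row(s), so 1 row(s) emitted.
- venue_id=9: 7 matching r row(s), so 7 row(s) emitted.
Total: 32 rows.

32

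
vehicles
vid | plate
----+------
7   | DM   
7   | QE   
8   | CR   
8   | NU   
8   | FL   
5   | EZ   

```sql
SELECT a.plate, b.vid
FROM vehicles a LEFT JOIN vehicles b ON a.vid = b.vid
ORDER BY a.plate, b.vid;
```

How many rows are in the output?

LEFT JOIN keeps every row from `vehicles a`; unmatched rows get NULL for `vehicles b`'s columns.
Matching on a.vid = b.vid.
- a[0] vid=7 → 2 match(es) in b → 2 row(s).
- a[1] vid=7 → 2 match(es) in b → 2 row(s).
- a[2] vid=8 → 3 match(es) in b → 3 row(s).
- a[3] vid=8 → 3 match(es) in b → 3 row(s).
- a[4] vid=8 → 3 match(es) in b → 3 row(s).
- a[5] vid=5 → 1 match(es) in b → 1 row(s).
Total: 14 rows.

14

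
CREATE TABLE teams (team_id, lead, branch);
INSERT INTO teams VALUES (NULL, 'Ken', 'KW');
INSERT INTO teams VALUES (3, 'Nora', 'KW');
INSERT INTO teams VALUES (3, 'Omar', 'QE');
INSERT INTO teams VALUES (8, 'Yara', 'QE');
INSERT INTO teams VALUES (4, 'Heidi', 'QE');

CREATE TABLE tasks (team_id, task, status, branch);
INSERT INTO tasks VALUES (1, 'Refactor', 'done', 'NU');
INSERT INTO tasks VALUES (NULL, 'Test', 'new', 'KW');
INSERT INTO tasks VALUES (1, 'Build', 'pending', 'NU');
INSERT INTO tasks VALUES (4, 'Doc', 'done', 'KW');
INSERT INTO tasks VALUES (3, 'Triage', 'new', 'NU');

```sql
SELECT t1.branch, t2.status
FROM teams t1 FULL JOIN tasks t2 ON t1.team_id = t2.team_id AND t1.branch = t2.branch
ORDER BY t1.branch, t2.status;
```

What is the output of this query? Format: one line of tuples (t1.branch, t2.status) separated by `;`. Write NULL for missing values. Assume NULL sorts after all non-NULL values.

(KW, NULL); (KW, NULL); (QE, NULL); (QE, NULL); (QE, NULL); (NULL, done); (NULL, done); (NULL, new); (NULL, new); (NULL, pending)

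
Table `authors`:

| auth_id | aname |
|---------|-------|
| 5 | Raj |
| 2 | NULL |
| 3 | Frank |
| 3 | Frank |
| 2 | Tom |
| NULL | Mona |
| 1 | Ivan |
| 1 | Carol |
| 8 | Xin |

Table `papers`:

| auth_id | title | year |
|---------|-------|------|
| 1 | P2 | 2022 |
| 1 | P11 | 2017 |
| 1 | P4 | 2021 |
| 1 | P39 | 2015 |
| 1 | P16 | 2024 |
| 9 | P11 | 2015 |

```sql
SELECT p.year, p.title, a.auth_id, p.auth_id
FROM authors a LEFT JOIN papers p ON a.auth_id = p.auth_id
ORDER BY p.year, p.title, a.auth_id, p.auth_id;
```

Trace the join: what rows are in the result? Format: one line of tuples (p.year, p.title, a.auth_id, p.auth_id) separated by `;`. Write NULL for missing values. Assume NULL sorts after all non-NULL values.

LEFT JOIN keeps every row from `authors`; unmatched rows get NULL for `papers`'s columns.
Matching on a.auth_id = p.auth_id. A NULL in a compared column never satisfies the condition.
Matched pairs: 10; unmatched a rows kept: 7.

(2015, P39, 1, 1); (2015, P39, 1, 1); (2017, P11, 1, 1); (2017, P11, 1, 1); (2021, P4, 1, 1); (2021, P4, 1, 1); (2022, P2, 1, 1); (2022, P2, 1, 1); (2024, P16, 1, 1); (2024, P16, 1, 1); (NULL, NULL, 2, NULL); (NULL, NULL, 2, NULL); (NULL, NULL, 3, NULL); (NULL, NULL, 3, NULL); (NULL, NULL, 5, NULL); (NULL, NULL, 8, NULL); (NULL, NULL, NULL, NULL)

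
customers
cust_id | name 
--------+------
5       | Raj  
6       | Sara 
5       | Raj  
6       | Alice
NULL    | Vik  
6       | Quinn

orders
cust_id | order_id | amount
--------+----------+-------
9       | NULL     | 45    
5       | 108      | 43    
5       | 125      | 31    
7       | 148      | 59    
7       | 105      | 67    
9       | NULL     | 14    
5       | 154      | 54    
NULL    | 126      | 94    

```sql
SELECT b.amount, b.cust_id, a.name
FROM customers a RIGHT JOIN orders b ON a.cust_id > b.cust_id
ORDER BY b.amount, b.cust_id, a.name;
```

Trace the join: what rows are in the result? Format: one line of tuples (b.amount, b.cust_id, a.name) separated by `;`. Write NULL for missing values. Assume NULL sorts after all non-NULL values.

(14, 9, NULL); (31, 5, Alice); (31, 5, Quinn); (31, 5, Sara); (43, 5, Alice); (43, 5, Quinn); (43, 5, Sara); (45, 9, NULL); (54, 5, Alice); (54, 5, Quinn); (54, 5, Sara); (59, 7, NULL); (67, 7, NULL); (94, NULL, NULL)

RIGHT JOIN keeps every row from `orders`; unmatched rows get NULL for `customers`'s columns.
Matching on a.cust_id > b.cust_id. A NULL in a compared column never satisfies the condition.
Matched pairs: 9; unmatched b rows kept: 5.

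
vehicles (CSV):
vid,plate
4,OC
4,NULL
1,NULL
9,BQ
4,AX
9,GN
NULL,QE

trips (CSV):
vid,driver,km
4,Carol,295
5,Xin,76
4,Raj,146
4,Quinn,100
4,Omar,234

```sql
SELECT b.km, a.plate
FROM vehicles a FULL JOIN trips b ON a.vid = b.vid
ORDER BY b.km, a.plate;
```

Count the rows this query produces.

FULL OUTER JOIN keeps every row from both sides; unmatched rows get NULL for the other side's columns.
Matching on a.vid = b.vid. A NULL in a compared column never satisfies the condition.
Matched pairs: 12; unmatched a rows kept: 4; unmatched b rows kept: 1.
Total: 12 matched + 5 padded = 17 rows.

17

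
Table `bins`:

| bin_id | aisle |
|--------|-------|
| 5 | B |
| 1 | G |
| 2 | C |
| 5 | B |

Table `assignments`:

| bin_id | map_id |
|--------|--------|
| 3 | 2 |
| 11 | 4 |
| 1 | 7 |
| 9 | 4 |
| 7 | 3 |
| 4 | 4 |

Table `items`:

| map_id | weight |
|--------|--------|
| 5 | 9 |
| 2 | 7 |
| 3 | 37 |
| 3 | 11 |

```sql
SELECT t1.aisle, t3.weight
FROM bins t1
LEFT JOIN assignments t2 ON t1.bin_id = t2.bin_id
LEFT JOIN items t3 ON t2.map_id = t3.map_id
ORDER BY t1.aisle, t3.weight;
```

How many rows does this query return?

Evaluate left to right. First `bins t1 LEFT JOIN assignments t2` on bin_id: 4 row(s).
Then LEFT JOIN `items t3` on map_id: each of those 4 rows is kept; rows whose t2.map_id has no match in t3 get NULL for t3's columns.
Result: 4 row(s).

4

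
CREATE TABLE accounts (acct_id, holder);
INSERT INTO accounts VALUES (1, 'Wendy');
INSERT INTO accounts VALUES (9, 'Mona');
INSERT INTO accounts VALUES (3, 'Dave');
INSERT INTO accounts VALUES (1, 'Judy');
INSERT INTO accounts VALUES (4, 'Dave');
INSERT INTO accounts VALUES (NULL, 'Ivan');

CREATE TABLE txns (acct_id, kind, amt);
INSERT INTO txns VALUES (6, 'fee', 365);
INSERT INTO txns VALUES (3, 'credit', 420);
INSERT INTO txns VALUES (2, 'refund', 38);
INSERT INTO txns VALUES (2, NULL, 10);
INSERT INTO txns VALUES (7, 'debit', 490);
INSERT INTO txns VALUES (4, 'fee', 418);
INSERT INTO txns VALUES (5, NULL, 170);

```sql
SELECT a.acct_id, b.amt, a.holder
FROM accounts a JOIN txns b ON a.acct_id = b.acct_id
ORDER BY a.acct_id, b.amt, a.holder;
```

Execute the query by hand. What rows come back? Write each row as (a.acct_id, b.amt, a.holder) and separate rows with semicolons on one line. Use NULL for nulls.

INNER JOIN keeps only pairs where the ON condition holds.
Matching on a.acct_id = b.acct_id. A NULL in a compared column never satisfies the condition.
- a (acct_id=1) has no partner → excluded.
- a (acct_id=9) has no partner → excluded.
- a (acct_id=3) pairs with 1 row(s) of b.
- a (acct_id=1) has no partner → excluded.
- a (acct_id=4) pairs with 1 row(s) of b.
- a (acct_id=NULL) has no partner → excluded.
After projecting and ordering:
a.acct_id | b.amt | a.holder
3 | 420 | Dave
4 | 418 | Dave

(3, 420, Dave); (4, 418, Dave)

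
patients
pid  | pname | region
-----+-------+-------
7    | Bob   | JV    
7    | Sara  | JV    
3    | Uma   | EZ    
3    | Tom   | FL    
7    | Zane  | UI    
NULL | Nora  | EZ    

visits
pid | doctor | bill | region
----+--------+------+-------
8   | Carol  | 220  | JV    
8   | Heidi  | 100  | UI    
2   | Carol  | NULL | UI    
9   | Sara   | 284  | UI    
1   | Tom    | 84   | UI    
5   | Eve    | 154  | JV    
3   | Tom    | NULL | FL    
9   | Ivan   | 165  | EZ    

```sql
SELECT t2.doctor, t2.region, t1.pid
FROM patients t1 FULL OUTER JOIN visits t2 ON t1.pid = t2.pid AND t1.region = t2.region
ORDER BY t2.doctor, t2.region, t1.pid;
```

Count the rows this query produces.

13

FULL OUTER JOIN keeps every row from both sides; unmatched rows get NULL for the other side's columns.
Matching on t1.pid = t2.pid AND t1.region = t2.region. A NULL in a compared column never satisfies the condition.
- t1 (pid=7, region=JV) has no partner → padded with NULL.
- t1 (pid=7, region=JV) has no partner → padded with NULL.
- t1 (pid=3, region=EZ) has no partner → padded with NULL.
- t1 (pid=3, region=FL) pairs with 1 row(s) of t2.
- t1 (pid=7, region=UI) has no partner → padded with NULL.
- t1 (pid=NULL, region=EZ) has no partner → padded with NULL.
- 7 t2 row(s) had no t1 match → kept, t1 columns NULL.
Total: 1 matched + 12 padded = 13 rows.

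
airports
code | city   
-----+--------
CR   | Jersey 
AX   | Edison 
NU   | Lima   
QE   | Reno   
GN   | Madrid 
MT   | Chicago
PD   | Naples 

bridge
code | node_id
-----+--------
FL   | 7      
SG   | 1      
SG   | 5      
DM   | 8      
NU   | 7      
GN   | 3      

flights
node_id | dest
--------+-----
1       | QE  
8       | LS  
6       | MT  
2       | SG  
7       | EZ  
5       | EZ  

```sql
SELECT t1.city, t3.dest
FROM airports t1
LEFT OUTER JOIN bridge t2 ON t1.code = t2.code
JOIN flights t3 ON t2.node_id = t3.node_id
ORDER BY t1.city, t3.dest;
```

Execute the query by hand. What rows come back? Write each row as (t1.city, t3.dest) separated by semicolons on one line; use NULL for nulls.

Step 1 — t1 LEFT JOIN t2 on code → 7 row(s).
Then INNER JOIN `flights t3` on node_id: keep only rows whose t2.node_id appears in t3.

(Lima, EZ)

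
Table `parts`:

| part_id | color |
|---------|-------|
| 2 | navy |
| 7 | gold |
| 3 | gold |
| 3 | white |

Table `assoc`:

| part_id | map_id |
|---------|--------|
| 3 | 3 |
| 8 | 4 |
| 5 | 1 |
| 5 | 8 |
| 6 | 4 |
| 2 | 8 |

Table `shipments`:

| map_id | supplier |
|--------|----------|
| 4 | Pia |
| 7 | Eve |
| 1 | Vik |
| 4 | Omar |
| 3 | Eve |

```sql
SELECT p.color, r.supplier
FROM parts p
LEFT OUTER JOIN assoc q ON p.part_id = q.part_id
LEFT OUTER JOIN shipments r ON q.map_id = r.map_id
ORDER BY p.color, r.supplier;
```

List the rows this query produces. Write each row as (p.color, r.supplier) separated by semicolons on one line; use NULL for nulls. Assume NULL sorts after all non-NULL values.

Joins associate left-to-right: parts LEFT JOIN assoc on part_id gives 4 intermediate row(s).
Then LEFT JOIN `shipments r` on map_id: each of those 4 rows is kept; rows whose q.map_id has no match in r get NULL for r's columns.

(gold, Eve); (gold, NULL); (navy, NULL); (white, Eve)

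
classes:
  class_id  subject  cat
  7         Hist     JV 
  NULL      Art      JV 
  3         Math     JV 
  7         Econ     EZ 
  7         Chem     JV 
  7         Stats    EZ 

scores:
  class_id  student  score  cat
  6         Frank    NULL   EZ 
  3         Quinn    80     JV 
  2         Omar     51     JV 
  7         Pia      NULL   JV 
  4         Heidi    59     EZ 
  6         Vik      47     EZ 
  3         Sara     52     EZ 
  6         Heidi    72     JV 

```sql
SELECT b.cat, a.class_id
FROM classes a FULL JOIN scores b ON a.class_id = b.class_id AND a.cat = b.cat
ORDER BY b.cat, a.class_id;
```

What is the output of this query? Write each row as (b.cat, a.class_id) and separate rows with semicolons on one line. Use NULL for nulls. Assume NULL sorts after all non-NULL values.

(EZ, NULL); (EZ, NULL); (EZ, NULL); (EZ, NULL); (JV, 3); (JV, 7); (JV, 7); (JV, NULL); (JV, NULL); (NULL, 7); (NULL, 7); (NULL, NULL)

FULL OUTER JOIN keeps every row from both sides; unmatched rows get NULL for the other side's columns.
Matching on a.class_id = b.class_id AND a.cat = b.cat. A NULL in a compared column never satisfies the condition.
- class_id=7, cat=JV: 1 matching b row(s), so 1 row(s) emitted.
- class_id=NULL, cat=JV: no b row matches, row kept with b columns NULL.
- class_id=3, cat=JV: 1 matching b row(s), so 1 row(s) emitted.
- class_id=7, cat=EZ: no b row matches, row kept with b columns NULL.
- class_id=7, cat=JV: 1 matching b row(s), so 1 row(s) emitted.
- class_id=7, cat=EZ: no b row matches, row kept with b columns NULL.
- 6 row(s) from b found no a partner → padded with NULL.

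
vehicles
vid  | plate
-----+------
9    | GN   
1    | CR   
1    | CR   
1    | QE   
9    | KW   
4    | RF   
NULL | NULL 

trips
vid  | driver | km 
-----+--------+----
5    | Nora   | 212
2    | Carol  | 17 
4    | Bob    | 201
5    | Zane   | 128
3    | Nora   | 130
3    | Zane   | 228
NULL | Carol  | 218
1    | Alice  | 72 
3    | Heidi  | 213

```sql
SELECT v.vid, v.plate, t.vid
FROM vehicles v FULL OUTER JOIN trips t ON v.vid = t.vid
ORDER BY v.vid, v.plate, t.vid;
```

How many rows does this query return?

14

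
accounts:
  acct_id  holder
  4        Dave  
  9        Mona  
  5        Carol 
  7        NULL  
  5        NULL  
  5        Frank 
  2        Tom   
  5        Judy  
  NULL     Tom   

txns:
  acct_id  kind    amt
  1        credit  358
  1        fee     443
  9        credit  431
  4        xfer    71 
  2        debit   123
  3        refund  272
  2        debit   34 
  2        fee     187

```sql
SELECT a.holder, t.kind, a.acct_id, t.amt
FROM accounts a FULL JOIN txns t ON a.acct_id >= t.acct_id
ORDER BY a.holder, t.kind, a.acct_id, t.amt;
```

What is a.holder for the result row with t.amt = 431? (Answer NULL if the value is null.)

Mona

FULL OUTER JOIN keeps every row from both sides; unmatched rows get NULL for the other side's columns.
Matching on a.acct_id >= t.acct_id. A NULL in a compared column never satisfies the condition.
Matched pairs: 55; unmatched a rows kept: 1; unmatched t rows kept: 0.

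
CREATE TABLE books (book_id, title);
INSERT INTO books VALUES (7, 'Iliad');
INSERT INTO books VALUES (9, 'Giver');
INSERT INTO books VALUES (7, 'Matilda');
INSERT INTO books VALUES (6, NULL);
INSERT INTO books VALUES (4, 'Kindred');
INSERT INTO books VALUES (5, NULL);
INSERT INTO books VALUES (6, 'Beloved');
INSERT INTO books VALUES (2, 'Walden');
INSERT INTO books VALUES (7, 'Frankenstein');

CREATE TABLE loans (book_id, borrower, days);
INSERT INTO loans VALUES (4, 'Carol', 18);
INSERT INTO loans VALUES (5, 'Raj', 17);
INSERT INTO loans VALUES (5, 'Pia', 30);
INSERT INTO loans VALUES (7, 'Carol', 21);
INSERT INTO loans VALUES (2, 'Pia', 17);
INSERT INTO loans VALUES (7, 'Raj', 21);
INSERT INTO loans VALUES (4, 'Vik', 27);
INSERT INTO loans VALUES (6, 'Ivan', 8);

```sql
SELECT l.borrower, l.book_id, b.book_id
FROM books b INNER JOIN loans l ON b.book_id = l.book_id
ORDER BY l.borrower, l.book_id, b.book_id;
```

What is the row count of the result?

INNER JOIN keeps only pairs where the ON condition holds.
Matching on b.book_id = l.book_id.
- b row (book_id=7): matches 2 l row(s) → 2 output row(s).
- b row (book_id=9): no match → dropped.
- b row (book_id=7): matches 2 l row(s) → 2 output row(s).
- b row (book_id=6): matches 1 l row(s) → 1 output row(s).
- b row (book_id=4): matches 2 l row(s) → 2 output row(s).
- b row (book_id=5): matches 2 l row(s) → 2 output row(s).
- b row (book_id=6): matches 1 l row(s) → 1 output row(s).
- b row (book_id=2): matches 1 l row(s) → 1 output row(s).
- b row (book_id=7): matches 2 l row(s) → 2 output row(s).
Total: 13 rows.

13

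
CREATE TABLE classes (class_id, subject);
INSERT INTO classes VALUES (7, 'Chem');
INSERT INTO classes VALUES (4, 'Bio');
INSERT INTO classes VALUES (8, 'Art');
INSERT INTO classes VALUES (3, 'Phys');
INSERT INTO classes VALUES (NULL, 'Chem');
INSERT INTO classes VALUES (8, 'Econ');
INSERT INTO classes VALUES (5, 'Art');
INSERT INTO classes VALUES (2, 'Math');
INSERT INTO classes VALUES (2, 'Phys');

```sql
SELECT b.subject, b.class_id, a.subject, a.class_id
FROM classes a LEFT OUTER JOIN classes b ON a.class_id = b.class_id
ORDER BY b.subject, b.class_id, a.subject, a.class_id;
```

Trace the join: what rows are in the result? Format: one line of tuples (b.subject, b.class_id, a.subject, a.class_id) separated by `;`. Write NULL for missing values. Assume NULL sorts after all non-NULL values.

(Art, 5, Art, 5); (Art, 8, Art, 8); (Art, 8, Econ, 8); (Bio, 4, Bio, 4); (Chem, 7, Chem, 7); (Econ, 8, Art, 8); (Econ, 8, Econ, 8); (Math, 2, Math, 2); (Math, 2, Phys, 2); (Phys, 2, Math, 2); (Phys, 2, Phys, 2); (Phys, 3, Phys, 3); (NULL, NULL, Chem, NULL)

LEFT JOIN keeps every row from `classes a`; unmatched rows get NULL for `classes b`'s columns.
Matching on a.class_id = b.class_id. A NULL in a compared column never satisfies the condition.
Matched pairs: 12; unmatched a rows kept: 1.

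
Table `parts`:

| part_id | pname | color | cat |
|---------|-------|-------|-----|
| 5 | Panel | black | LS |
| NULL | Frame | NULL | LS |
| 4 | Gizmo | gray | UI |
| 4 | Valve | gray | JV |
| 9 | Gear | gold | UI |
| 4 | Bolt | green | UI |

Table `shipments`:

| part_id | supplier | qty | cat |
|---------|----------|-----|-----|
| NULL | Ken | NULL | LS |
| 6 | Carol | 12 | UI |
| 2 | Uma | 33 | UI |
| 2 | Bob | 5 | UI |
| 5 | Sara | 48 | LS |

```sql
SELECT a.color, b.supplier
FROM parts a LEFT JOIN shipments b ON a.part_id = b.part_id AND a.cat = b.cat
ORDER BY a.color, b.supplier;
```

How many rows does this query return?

6

LEFT JOIN keeps every row from `parts`; unmatched rows get NULL for `shipments`'s columns.
Matching on a.part_id = b.part_id AND a.cat = b.cat. A NULL in a compared column never satisfies the condition.
Matched pairs: 1; unmatched a rows kept: 5.
Total: 1 matched + 5 padded = 6 rows.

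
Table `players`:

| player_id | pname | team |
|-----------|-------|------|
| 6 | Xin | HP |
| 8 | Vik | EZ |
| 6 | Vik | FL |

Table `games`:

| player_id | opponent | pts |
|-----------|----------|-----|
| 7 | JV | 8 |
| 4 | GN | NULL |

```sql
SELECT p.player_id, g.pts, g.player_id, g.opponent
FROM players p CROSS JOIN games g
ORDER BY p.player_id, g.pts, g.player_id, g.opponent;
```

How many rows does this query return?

CROSS JOIN pairs every row of `players` with every row of `games`: 3 × 2 = 6 rows.

6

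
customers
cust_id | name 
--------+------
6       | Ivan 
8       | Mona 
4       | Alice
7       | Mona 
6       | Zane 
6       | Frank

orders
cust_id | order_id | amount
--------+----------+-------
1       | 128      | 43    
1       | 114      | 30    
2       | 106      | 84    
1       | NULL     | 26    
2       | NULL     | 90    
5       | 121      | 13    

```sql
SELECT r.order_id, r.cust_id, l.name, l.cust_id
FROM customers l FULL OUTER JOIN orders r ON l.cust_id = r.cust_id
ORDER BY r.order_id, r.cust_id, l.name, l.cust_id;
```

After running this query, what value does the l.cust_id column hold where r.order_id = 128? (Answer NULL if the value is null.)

FULL OUTER JOIN keeps every row from both sides; unmatched rows get NULL for the other side's columns.
Matching on l.cust_id = r.cust_id.
- cust_id=6: no r row matches, row kept with r columns NULL.
- cust_id=8: no r row matches, row kept with r columns NULL.
- cust_id=4: no r row matches, row kept with r columns NULL.
- cust_id=7: no r row matches, row kept with r columns NULL.
- cust_id=6: no r row matches, row kept with r columns NULL.
- cust_id=6: no r row matches, row kept with r columns NULL.
- 6 row(s) from r found no l partner → padded with NULL.

NULL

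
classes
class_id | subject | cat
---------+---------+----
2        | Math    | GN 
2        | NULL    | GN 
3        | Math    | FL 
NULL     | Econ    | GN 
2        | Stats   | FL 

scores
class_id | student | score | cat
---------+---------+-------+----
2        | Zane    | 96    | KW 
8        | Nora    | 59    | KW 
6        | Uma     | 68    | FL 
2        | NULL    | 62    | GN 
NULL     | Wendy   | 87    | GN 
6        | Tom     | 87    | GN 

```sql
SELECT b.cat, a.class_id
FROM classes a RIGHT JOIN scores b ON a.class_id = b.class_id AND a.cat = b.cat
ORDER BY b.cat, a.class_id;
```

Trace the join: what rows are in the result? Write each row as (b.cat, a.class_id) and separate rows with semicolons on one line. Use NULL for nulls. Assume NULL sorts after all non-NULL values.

RIGHT JOIN keeps every row from `scores`; unmatched rows get NULL for `classes`'s columns.
Matching on a.class_id = b.class_id AND a.cat = b.cat. A NULL in a compared column never satisfies the condition.
- a[0] class_id=2, cat=GN → 1 match(es) in b → 1 row(s).
- a[1] class_id=2, cat=GN → 1 match(es) in b → 1 row(s).
- a[2] class_id=3, cat=FL → no match.
- a[3] class_id=NULL, cat=GN → no match.
- a[4] class_id=2, cat=FL → no match.
- 5 b row(s) had no a match → kept, a columns NULL.
After projecting and ordering:
b.cat | a.class_id
FL | NULL
GN | 2
GN | 2
GN | NULL
GN | NULL
KW | NULL
KW | NULL

(FL, NULL); (GN, 2); (GN, 2); (GN, NULL); (GN, NULL); (KW, NULL); (KW, NULL)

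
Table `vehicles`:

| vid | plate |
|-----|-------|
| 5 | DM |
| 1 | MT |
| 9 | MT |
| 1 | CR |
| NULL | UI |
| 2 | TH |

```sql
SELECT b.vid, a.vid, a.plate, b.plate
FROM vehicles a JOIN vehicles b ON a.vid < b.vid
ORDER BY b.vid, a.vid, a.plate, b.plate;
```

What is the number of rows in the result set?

9

INNER JOIN keeps only pairs where the ON condition holds.
Matching on a.vid < b.vid. A NULL in a compared column never satisfies the condition.
- vid=5: 1 matching b row(s), so 1 row(s) emitted.
- vid=1: 3 matching b row(s), so 3 row(s) emitted.
- vid=9: no matching b row, dropped.
- vid=1: 3 matching b row(s), so 3 row(s) emitted.
- vid=NULL: no matching b row, dropped.
- vid=2: 2 matching b row(s), so 2 row(s) emitted.
Total: 9 rows.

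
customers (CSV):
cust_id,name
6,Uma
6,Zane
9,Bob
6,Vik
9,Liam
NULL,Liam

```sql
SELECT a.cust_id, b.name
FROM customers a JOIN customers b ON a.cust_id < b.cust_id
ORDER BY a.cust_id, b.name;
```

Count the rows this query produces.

INNER JOIN keeps only pairs where the ON condition holds.
Matching on a.cust_id < b.cust_id. A NULL in a compared column never satisfies the condition.
Matched pairs: 6.
Total: 6 rows.

6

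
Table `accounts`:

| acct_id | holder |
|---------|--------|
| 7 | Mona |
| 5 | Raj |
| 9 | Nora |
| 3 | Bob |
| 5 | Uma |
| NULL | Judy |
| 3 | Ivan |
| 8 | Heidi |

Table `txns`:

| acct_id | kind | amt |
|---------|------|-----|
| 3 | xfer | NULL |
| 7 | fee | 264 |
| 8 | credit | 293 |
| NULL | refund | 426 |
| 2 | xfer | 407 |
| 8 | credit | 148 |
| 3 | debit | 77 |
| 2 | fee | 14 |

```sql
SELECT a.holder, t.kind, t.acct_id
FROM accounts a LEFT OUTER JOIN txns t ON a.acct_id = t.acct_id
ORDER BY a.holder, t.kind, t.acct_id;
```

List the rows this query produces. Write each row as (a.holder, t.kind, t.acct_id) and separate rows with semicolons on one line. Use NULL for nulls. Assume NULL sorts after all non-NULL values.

(Bob, debit, 3); (Bob, xfer, 3); (Heidi, credit, 8); (Heidi, credit, 8); (Ivan, debit, 3); (Ivan, xfer, 3); (Judy, NULL, NULL); (Mona, fee, 7); (Nora, NULL, NULL); (Raj, NULL, NULL); (Uma, NULL, NULL)

LEFT JOIN keeps every row from `accounts`; unmatched rows get NULL for `txns`'s columns.
Matching on a.acct_id = t.acct_id. A NULL in a compared column never satisfies the condition.
Matched pairs: 7; unmatched a rows kept: 4.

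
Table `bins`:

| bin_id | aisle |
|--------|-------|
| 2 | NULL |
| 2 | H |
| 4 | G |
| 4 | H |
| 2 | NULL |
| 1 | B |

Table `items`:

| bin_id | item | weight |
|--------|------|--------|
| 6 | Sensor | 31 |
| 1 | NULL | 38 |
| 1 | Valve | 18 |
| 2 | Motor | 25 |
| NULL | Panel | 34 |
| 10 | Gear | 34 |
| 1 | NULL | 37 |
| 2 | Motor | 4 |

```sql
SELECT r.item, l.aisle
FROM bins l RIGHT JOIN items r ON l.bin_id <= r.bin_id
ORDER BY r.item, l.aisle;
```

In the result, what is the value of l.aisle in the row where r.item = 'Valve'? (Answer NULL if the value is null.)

RIGHT JOIN keeps every row from `items`; unmatched rows get NULL for `bins`'s columns.
Matching on l.bin_id <= r.bin_id. A NULL in a compared column never satisfies the condition.
- l (bin_id=2) pairs with 4 row(s) of r.
- l (bin_id=2) pairs with 4 row(s) of r.
- l (bin_id=4) pairs with 2 row(s) of r.
- l (bin_id=4) pairs with 2 row(s) of r.
- l (bin_id=2) pairs with 4 row(s) of r.
- l (bin_id=1) pairs with 7 row(s) of r.
- plus 1 unmatched r row(s), each kept with NULL l columns.

B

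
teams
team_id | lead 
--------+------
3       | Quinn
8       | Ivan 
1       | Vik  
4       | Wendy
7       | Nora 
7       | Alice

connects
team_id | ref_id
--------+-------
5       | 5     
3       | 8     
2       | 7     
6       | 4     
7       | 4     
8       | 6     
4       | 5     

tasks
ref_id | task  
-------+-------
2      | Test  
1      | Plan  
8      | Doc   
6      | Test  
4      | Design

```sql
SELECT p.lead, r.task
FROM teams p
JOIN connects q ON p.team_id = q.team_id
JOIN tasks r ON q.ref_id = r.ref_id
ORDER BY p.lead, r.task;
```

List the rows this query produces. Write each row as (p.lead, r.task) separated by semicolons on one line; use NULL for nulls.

(Alice, Design); (Ivan, Test); (Nora, Design); (Quinn, Doc)

Joins associate left-to-right: teams INNER JOIN connects on team_id gives 5 intermediate row(s).
Then INNER JOIN `tasks r` on ref_id: keep only rows whose q.ref_id appears in r.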